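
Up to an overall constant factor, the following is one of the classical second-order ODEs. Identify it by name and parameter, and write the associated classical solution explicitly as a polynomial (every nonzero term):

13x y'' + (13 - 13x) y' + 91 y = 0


All three coefficients share the factor 13; dividing through by 13 gives  x y'' + (1 - x) y' + 7 y = 0.
This matches the Laguerre equation x y'' + (1 - x) y' + n y = 0 with n = 7; the polynomial solution is L_7(x).
With y = sum_k a_k x^k, matching x^k gives (k+1)k a_{k+1} + (k+1) a_{k+1} - k a_k + n a_k = 0, i.e. (k+1)^2 a_{k+1} = (k - n) a_k = (k - 7) a_k. The right side vanishes at k = 7, so the series terminates at degree 7.
Standard normalization L_n(0) = 1 gives a_0 = 1. Work upward with a_{k+1} = (k - 7) a_k / (k+1)^2:
  a_1 = (0 - 7)(1) / 1^2 = -7/1 = -7
  a_2 = (1 - 7)(-7) / 2^2 = 42/4 = 21/2
  a_3 = (2 - 7)(21/2) / 3^2 = (-105/2)/9 = -35/6
  a_4 = (3 - 7)(-35/6) / 4^2 = (70/3)/16 = 35/24
  a_5 = (4 - 7)(35/24) / 5^2 = (-35/8)/25 = -7/40
  a_6 = (5 - 7)(-7/40) / 6^2 = (7/20)/36 = 7/720
  a_7 = (6 - 7)(7/720) / 7^2 = (-7/720)/49 = -1/5040
Hence L_7(x) = -x^7/5040 + 7 x^6/720 - 7 x^5/40 + 35 x^4/24 - 35 x^3/6 + 21 x^2/2 - 7 x + 1.

L_7(x); series = -x^7/5040 + 7 x^6/720 - 7 x^5/40 + 35 x^4/24 - 35 x^3/6 + 21 x^2/2 - 7 x + 1


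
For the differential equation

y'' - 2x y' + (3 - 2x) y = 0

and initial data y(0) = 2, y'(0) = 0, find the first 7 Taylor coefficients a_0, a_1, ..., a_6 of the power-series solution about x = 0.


Ansatz: y(x) = sum_{n>=0} a_n x^n, so y'(x) = sum_{n>=1} n a_n x^(n-1) and y''(x) = sum_{n>=2} n(n-1) a_n x^(n-2).
Substitute into P(x) y'' + Q(x) y' + R(x) y = 0 with P(x) = 1, Q(x) = -2x, R(x) = 3 - 2x, and match powers of x.
Initial conditions: a_0 = 2, a_1 = 0.
Setting the coefficient of each power of x to zero and solving order by order (substituting the coefficients already found):
  x^0: 2 a_2 + 3 a_0 = 0  ->  2 a_2 = -3 a_0 = -6  ->  a_2 = -3
  x^1: 6 a_3 + a_1 - 2 a_0 = 0  ->  6 a_3 = -a_1 + 2 a_0 = 4  ->  a_3 = 2/3
  x^2: 12 a_4 - a_2 - 2 a_1 = 0  ->  12 a_4 = a_2 + 2 a_1 = -3  ->  a_4 = -1/4
  x^3: 20 a_5 - 3 a_3 - 2 a_2 = 0  ->  20 a_5 = 3 a_3 + 2 a_2 = -4  ->  a_5 = -1/5
  x^4: 30 a_6 - 5 a_4 - 2 a_3 = 0  ->  30 a_6 = 5 a_4 + 2 a_3 = 1/12  ->  a_6 = 1/360
Truncated series: y(x) = 2 - 3 x^2 + (2/3) x^3 - (1/4) x^4 - (1/5) x^5 + (1/360) x^6 + O(x^7).

a_0 = 2; a_1 = 0; a_2 = -3; a_3 = 2/3; a_4 = -1/4; a_5 = -1/5; a_6 = 1/360


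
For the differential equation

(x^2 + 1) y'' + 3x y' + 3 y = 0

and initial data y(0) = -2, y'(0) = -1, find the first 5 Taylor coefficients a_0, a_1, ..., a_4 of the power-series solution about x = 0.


Ansatz: y(x) = sum_{n>=0} a_n x^n, so y'(x) = sum_{n>=1} n a_n x^(n-1) and y''(x) = sum_{n>=2} n(n-1) a_n x^(n-2).
Substitute into P(x) y'' + Q(x) y' + R(x) y = 0 with P(x) = x^2 + 1, Q(x) = 3x, R(x) = 3, and match powers of x.
Initial conditions: a_0 = -2, a_1 = -1.
Setting the coefficient of each power of x to zero and solving order by order (substituting the coefficients already found):
  x^0: 2 a_2 + 3 a_0 = 0  ->  2 a_2 = -3 a_0 = 6  ->  a_2 = 3
  x^1: 6 a_3 + 6 a_1 = 0  ->  6 a_3 = -6 a_1 = 6  ->  a_3 = 1
  x^2: 12 a_4 + 11 a_2 = 0  ->  12 a_4 = -11 a_2 = -33  ->  a_4 = -11/4
Truncated series: y(x) = -2 - x + 3 x^2 + x^3 - (11/4) x^4 + O(x^5).

a_0 = -2; a_1 = -1; a_2 = 3; a_3 = 1; a_4 = -11/4


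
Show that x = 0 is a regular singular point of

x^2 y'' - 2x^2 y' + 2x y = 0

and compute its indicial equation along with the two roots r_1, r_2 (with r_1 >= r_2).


Divide by x^2 to reach normal form y'' + P_1(x) y' + P_2(x) y = 0 with P_1(x) = -2 and P_2(x) = 2/x.
x = 0 is a singular point because the y-coefficient 2/x has a pole at x = 0.
It is a regular singular point because x P_1(x) = p(x) = -2x and x^2 P_2(x) = q(x) = 2x are polynomials, hence analytic at x = 0.
p(0) = 0,  q(0) = 0.
Indicial equation: r(r-1) + p(0) r + q(0) = 0, i.e. r^2 + (p(0) - 1) r + q(0) = 0, i.e. r^2 - 1 r = 0.
Discriminant: (-1)^2 - 4(0) = 1, so r = (1 ± 1)/2.
Solving: r_1 = 1, r_2 = 0.

indicial: r^2 - 1 r = 0; roots r_1 = 1, r_2 = 0


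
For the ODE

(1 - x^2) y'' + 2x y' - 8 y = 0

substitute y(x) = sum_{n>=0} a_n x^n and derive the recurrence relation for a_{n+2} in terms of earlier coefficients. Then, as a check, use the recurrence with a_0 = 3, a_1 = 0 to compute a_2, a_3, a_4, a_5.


Substitute y = sum_n a_n x^n.
(1 - 1 x^2) y'' contributes (n+2)(n+1) a_{n+2} - n(n-1) a_n at x^n.
2 x y'(x) contributes 2 n a_n at x^n.
-8 y(x) contributes -8 a_n at x^n.
Matching x^n: (n+2)(n+1) a_{n+2} + (-n(n-1) + 2 n - 8) a_n = 0.
Thus a_{n+2} = (n(n-1) - 2 n + 8) / ((n+1)(n+2)) * a_n.

Check with a_0 = 3, a_1 = 0 (apply the recurrence for n = 0, 1, 2, 3): a_0 = 3, a_1 = 0, a_2 = 12, a_3 = 0, a_4 = 6, a_5 = 0.

a_(n+2) = (n(n-1) - 2 n + 8) / ((n+1)(n+2)) * a_n; check: a_0 = 3, a_1 = 0, a_2 = 12, a_3 = 0, a_4 = 6, a_5 = 0


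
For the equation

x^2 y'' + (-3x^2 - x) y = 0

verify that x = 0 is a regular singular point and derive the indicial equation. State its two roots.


Divide by x^2 to reach normal form y'' + P_1(x) y' + P_2(x) y = 0 with P_1(x) = 0 and P_2(x) = -3 - 1/x.
x = 0 is a singular point because the y-coefficient -3 - 1/x has a pole at x = 0.
It is a regular singular point because x P_1(x) = p(x) = 0 and x^2 P_2(x) = q(x) = -3x^2 - x are polynomials, hence analytic at x = 0.
p(0) = 0,  q(0) = 0.
Indicial equation: r(r-1) + p(0) r + q(0) = 0, i.e. r^2 + (p(0) - 1) r + q(0) = 0, i.e. r^2 - 1 r = 0.
Discriminant: (-1)^2 - 4(0) = 1, so r = (1 ± 1)/2.
Solving: r_1 = 1, r_2 = 0.

indicial: r^2 - 1 r = 0; roots r_1 = 1, r_2 = 0


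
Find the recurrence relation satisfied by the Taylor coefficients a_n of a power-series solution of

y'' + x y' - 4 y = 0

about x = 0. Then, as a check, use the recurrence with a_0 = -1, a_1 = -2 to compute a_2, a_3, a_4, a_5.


Substitute y = sum_n a_n x^n.
y''(x) has coefficient (n+2)(n+1) a_{n+2} at x^n;
x y'(x) has coefficient n a_n at x^n (shift);
-4 y(x) has coefficient -4 a_n at x^n.
Matching x^n: (n+2)(n+1) a_{n+2} + (n - 4) a_n = 0.
Thus a_{n+2} = (-n + 4) / ((n+1)(n+2)) * a_n.

Check with a_0 = -1, a_1 = -2 (apply the recurrence for n = 0, 1, 2, 3): a_0 = -1, a_1 = -2, a_2 = -2, a_3 = -1, a_4 = -1/3, a_5 = -1/20.

a_(n+2) = (-n + 4) / ((n+1)(n+2)) * a_n; check: a_0 = -1, a_1 = -2, a_2 = -2, a_3 = -1, a_4 = -1/3, a_5 = -1/20


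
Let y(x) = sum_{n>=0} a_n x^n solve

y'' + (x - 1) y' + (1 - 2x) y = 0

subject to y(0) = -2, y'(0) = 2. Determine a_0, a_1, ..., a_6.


Ansatz: y(x) = sum_{n>=0} a_n x^n, so y'(x) = sum_{n>=1} n a_n x^(n-1) and y''(x) = sum_{n>=2} n(n-1) a_n x^(n-2).
Substitute into P(x) y'' + Q(x) y' + R(x) y = 0 with P(x) = 1, Q(x) = x - 1, R(x) = 1 - 2x, and match powers of x.
Initial conditions: a_0 = -2, a_1 = 2.
Setting the coefficient of each power of x to zero and solving order by order (substituting the coefficients already found):
  x^0: 2 a_2 - a_1 + a_0 = 0  ->  2 a_2 = a_1 - a_0 = 4  ->  a_2 = 2
  x^1: 6 a_3 - 2 a_2 + 2 a_1 - 2 a_0 = 0  ->  6 a_3 = 2 a_2 - 2 a_1 + 2 a_0 = -4  ->  a_3 = -2/3
  x^2: 12 a_4 - 3 a_3 + 3 a_2 - 2 a_1 = 0  ->  12 a_4 = 3 a_3 - 3 a_2 + 2 a_1 = -4  ->  a_4 = -1/3
  x^3: 20 a_5 - 4 a_4 + 4 a_3 - 2 a_2 = 0  ->  20 a_5 = 4 a_4 - 4 a_3 + 2 a_2 = 16/3  ->  a_5 = 4/15
  x^4: 30 a_6 - 5 a_5 + 5 a_4 - 2 a_3 = 0  ->  30 a_6 = 5 a_5 - 5 a_4 + 2 a_3 = 5/3  ->  a_6 = 1/18
Truncated series: y(x) = -2 + 2 x + 2 x^2 - (2/3) x^3 - (1/3) x^4 + (4/15) x^5 + (1/18) x^6 + O(x^7).

a_0 = -2; a_1 = 2; a_2 = 2; a_3 = -2/3; a_4 = -1/3; a_5 = 4/15; a_6 = 1/18


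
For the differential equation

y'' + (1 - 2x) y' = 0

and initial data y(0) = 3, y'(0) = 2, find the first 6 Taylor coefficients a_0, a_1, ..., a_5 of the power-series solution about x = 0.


Ansatz: y(x) = sum_{n>=0} a_n x^n, so y'(x) = sum_{n>=1} n a_n x^(n-1) and y''(x) = sum_{n>=2} n(n-1) a_n x^(n-2).
Substitute into P(x) y'' + Q(x) y' + R(x) y = 0 with P(x) = 1, Q(x) = 1 - 2x, R(x) = 0, and match powers of x.
Initial conditions: a_0 = 3, a_1 = 2.
Setting the coefficient of each power of x to zero and solving order by order (substituting the coefficients already found):
  x^0: 2 a_2 + a_1 = 0  ->  2 a_2 = -a_1 = -2  ->  a_2 = -1
  x^1: 6 a_3 + 2 a_2 - 2 a_1 = 0  ->  6 a_3 = -2 a_2 + 2 a_1 = 6  ->  a_3 = 1
  x^2: 12 a_4 + 3 a_3 - 4 a_2 = 0  ->  12 a_4 = -3 a_3 + 4 a_2 = -7  ->  a_4 = -7/12
  x^3: 20 a_5 + 4 a_4 - 6 a_3 = 0  ->  20 a_5 = -4 a_4 + 6 a_3 = 25/3  ->  a_5 = 5/12
Truncated series: y(x) = 3 + 2 x - x^2 + x^3 - (7/12) x^4 + (5/12) x^5 + O(x^6).

a_0 = 3; a_1 = 2; a_2 = -1; a_3 = 1; a_4 = -7/12; a_5 = 5/12


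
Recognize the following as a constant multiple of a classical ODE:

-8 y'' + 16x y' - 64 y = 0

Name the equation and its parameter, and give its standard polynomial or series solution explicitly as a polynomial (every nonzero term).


All three coefficients share the factor -8; dividing through by -8 gives  y'' - 2x y' + 8 y = 0.
This matches the Hermite equation y'' - 2x y' + 2n y = 0 with 2n = 8, so n = 4; the polynomial solution is H_4(x).
With y = sum_k a_k x^k, matching x^k gives (k+2)(k+1) a_{k+2} = 2(k - n) a_k = 2(k - 4) a_k. The right side vanishes at k = 4, so the series with the parity of 4 terminates at degree 4.
Standard normalization: leading coefficient of H_n is 2^n, so a_4 = 2^4 = 16. Work downward with a_k = (k+1)(k+2) a_{k+2} / (2(k - n)):
  a_2 = (3)(4)(16) / (2(2 - 4)) = 192/(-4) = -48
  a_0 = (1)(2)(-48) / (2(0 - 4)) = -96/(-8) = 12
Hence H_4(x) = 16 x^4 - 48 x^2 + 12.

H_4(x); series = 16 x^4 - 48 x^2 + 12


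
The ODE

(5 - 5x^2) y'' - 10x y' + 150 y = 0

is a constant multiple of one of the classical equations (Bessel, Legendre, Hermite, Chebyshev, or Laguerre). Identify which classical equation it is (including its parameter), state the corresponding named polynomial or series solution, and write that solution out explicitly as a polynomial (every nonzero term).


All three coefficients share the factor 5; dividing through by 5 gives  (1 - x^2) y'' - 2x y' + 30 y = 0.
This matches the Legendre equation (1 - x^2) y'' - 2x y' + n(n+1) y = 0 (note the -2x y' term) with n(n+1) = 30, so n = 5; the polynomial solution is P_5(x).
With y = sum_k a_k x^k, matching x^k gives (k+2)(k+1) a_{k+2} = [k(k+1) - n(n+1)] a_k = (k - 5)(k + 6) a_k. The right side vanishes at k = 5, so the series with the parity of 5 terminates at degree 5.
Standard normalization (P_n(1) = 1): leading coefficient (2n)!/(2^n (n!)^2) = 3628800/(32*14400) = 63/8, so a_5 = 63/8. Work downward with a_k = (k+1)(k+2) a_{k+2} / ((k - 5)(k + 6)):
  a_3 = (4)(5)(63/8) / ((3 - 5)(3 + 6)) = (315/2)/(-18) = -35/4
  a_1 = (2)(3)(-35/4) / ((1 - 5)(1 + 6)) = (-105/2)/(-28) = 15/8
Hence P_5(x) = 63 x^5/8 - 35 x^3/4 + 15 x/8.

P_5(x); series = 63 x^5/8 - 35 x^3/4 + 15 x/8


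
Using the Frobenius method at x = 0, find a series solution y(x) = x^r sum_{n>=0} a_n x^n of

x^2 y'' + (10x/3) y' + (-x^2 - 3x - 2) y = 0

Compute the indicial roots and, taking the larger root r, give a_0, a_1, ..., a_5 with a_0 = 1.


Write in Frobenius form y'' + (p(x)/x) y' + (q(x)/x^2) y = 0:
  p(x) = 10/3,  q(x) = -x^2 - 3x - 2.
Indicial equation: r(r-1) + (10/3) r + (-2) = 0 -> roots r_1 = 2/3, r_2 = -3.
Take r = r_1 = 2/3. Let y(x) = x^r sum_{n>=0} a_n x^n with a_0 = 1.
Substitute y = x^r sum a_n x^n and match x^{r+n}. The recurrence is
  D(n) a_n - 3 a_{n-1} - 1 a_{n-2} = 0,  where D(n) = (r+n)(r+n-1) + (10/3)(r+n) + (-2).
  a_n = [3 a_{n-1} + 1 a_{n-2}] / D(n).
Since the indicial polynomial factors as (r - r_1)(r - r_2), D(n) = (r_1 + n - r_1)(r_1 + n - r_2) = n(n + 11/3).
Evaluating step by step (a_0 = 1):
  n = 1: D(1) = 1(1 + 11/3) = 14/3; numerator = 3(1) = 3; a_1 = (3)/(14/3) = 9/14
  n = 2: D(2) = 2(2 + 11/3) = 34/3; numerator = 3(9/14) + 1(1) = 41/14; a_2 = (41/14)/(34/3) = 123/476
  n = 3: D(3) = 3(3 + 11/3) = 20; numerator = 3(123/476) + 1(9/14) = 675/476; a_3 = (675/476)/(20) = 135/1904
  n = 4: D(4) = 4(4 + 11/3) = 92/3; numerator = 3(135/1904) + 1(123/476) = 897/1904; a_4 = (897/1904)/(92/3) = 117/7616
  n = 5: D(5) = 5(5 + 11/3) = 130/3; numerator = 3(117/7616) + 1(135/1904) = 891/7616; a_5 = (891/7616)/(130/3) = 2673/990080

r = 2/3; a_0 = 1; a_1 = 9/14; a_2 = 123/476; a_3 = 135/1904; a_4 = 117/7616; a_5 = 2673/990080


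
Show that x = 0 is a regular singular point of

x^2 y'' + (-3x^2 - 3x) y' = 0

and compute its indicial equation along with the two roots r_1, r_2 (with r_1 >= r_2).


Divide by x^2 to reach normal form y'' + P_1(x) y' + P_2(x) y = 0 with P_1(x) = -3 - 3/x and P_2(x) = 0.
x = 0 is a singular point because the y'-coefficient -3 - 3/x has a pole at x = 0.
It is a regular singular point because x P_1(x) = p(x) = -3x - 3 and x^2 P_2(x) = q(x) = 0 are polynomials, hence analytic at x = 0.
p(0) = -3,  q(0) = 0.
Indicial equation: r(r-1) + p(0) r + q(0) = 0, i.e. r^2 + (p(0) - 1) r + q(0) = 0, i.e. r^2 - 4 r = 0.
Discriminant: (-4)^2 - 4(0) = 16, so r = (4 ± 4)/2.
Solving: r_1 = 4, r_2 = 0.

indicial: r^2 - 4 r = 0; roots r_1 = 4, r_2 = 0


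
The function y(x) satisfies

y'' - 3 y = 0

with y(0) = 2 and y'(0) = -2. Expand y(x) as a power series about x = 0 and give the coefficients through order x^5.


Ansatz: y(x) = sum_{n>=0} a_n x^n, so y'(x) = sum_{n>=1} n a_n x^(n-1) and y''(x) = sum_{n>=2} n(n-1) a_n x^(n-2).
Substitute into P(x) y'' + Q(x) y' + R(x) y = 0 with P(x) = 1, Q(x) = 0, R(x) = -3, and match powers of x.
Initial conditions: a_0 = 2, a_1 = -2.
Setting the coefficient of each power of x to zero and solving order by order (substituting the coefficients already found):
  x^0: 2 a_2 - 3 a_0 = 0  ->  2 a_2 = 3 a_0 = 6  ->  a_2 = 3
  x^1: 6 a_3 - 3 a_1 = 0  ->  6 a_3 = 3 a_1 = -6  ->  a_3 = -1
  x^2: 12 a_4 - 3 a_2 = 0  ->  12 a_4 = 3 a_2 = 9  ->  a_4 = 3/4
  x^3: 20 a_5 - 3 a_3 = 0  ->  20 a_5 = 3 a_3 = -3  ->  a_5 = -3/20
Truncated series: y(x) = 2 - 2 x + 3 x^2 - x^3 + (3/4) x^4 - (3/20) x^5 + O(x^6).

a_0 = 2; a_1 = -2; a_2 = 3; a_3 = -1; a_4 = 3/4; a_5 = -3/20


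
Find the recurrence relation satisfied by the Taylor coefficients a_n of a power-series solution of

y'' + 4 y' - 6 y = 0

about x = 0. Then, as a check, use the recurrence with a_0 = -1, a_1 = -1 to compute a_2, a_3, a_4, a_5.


Substitute y = sum_n a_n x^n.
y''(x) has coefficient (n+2)(n+1) a_{n+2} at x^n;
4 y'(x) has coefficient 4 (n+1) a_{n+1} at x^n;
-6 y(x) has coefficient -6 a_n at x^n.
Matching x^n: (n+2)(n+1) a_{n+2} + 4 (n+1) a_{n+1} - 6 a_n = 0.
Thus a_{n+2} = [-4 (n+1) a_{n+1} + 6 a_n] / ((n+1)(n+2)).

Check with a_0 = -1, a_1 = -1 (apply the recurrence for n = 0, 1, 2, 3): a_0 = -1, a_1 = -1, a_2 = -1, a_3 = 1/3, a_4 = -5/6, a_5 = 23/30.

a_(n+2) = [-4 (n+1) a_(n+1) + 6 a_n] / ((n+1)(n+2)); check: a_0 = -1, a_1 = -1, a_2 = -1, a_3 = 1/3, a_4 = -5/6, a_5 = 23/30


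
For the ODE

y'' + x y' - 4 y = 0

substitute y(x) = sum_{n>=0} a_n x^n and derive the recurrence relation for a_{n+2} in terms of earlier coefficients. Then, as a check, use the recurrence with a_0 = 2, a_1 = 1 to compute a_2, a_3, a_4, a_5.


Substitute y = sum_n a_n x^n.
y''(x) has coefficient (n+2)(n+1) a_{n+2} at x^n;
x y'(x) has coefficient n a_n at x^n (shift);
-4 y(x) has coefficient -4 a_n at x^n.
Matching x^n: (n+2)(n+1) a_{n+2} + (n - 4) a_n = 0.
Thus a_{n+2} = (-n + 4) / ((n+1)(n+2)) * a_n.

Check with a_0 = 2, a_1 = 1 (apply the recurrence for n = 0, 1, 2, 3): a_0 = 2, a_1 = 1, a_2 = 4, a_3 = 1/2, a_4 = 2/3, a_5 = 1/40.

a_(n+2) = (-n + 4) / ((n+1)(n+2)) * a_n; check: a_0 = 2, a_1 = 1, a_2 = 4, a_3 = 1/2, a_4 = 2/3, a_5 = 1/40


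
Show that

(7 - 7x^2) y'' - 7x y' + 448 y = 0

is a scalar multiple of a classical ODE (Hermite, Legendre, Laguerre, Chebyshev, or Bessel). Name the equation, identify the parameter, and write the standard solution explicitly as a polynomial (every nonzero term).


All three coefficients share the factor 7; dividing through by 7 gives  (1 - x^2) y'' - x y' + 64 y = 0.
This matches the Chebyshev equation (1 - x^2) y'' - x y' + n^2 y = 0 (note the -x y' term, not -2x y') with n^2 = 64, so n = 8; the polynomial solution is T_8(x).
With y = sum_k a_k x^k, matching x^k gives (k+2)(k+1) a_{k+2} = (k^2 - n^2) a_k = (k - 8)(k + 8) a_k. The right side vanishes at k = 8, so the series with the parity of 8 terminates at degree 8.
Standard normalization: leading coefficient of T_n is 2^(n-1), so a_8 = 2^7 = 128. Work downward with a_k = (k+1)(k+2) a_{k+2} / ((k - 8)(k + 8)):
  a_6 = (7)(8)(128) / ((6 - 8)(6 + 8)) = 7168/(-28) = -256
  a_4 = (5)(6)(-256) / ((4 - 8)(4 + 8)) = -7680/(-48) = 160
  a_2 = (3)(4)(160) / ((2 - 8)(2 + 8)) = 1920/(-60) = -32
  a_0 = (1)(2)(-32) / ((0 - 8)(0 + 8)) = -64/(-64) = 1
Hence T_8(x) = 128 x^8 - 256 x^6 + 160 x^4 - 32 x^2 + 1.

T_8(x); series = 128 x^8 - 256 x^6 + 160 x^4 - 32 x^2 + 1


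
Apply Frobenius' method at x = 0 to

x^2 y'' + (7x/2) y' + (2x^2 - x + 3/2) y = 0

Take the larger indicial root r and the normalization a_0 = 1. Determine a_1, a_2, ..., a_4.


Write in Frobenius form y'' + (p(x)/x) y' + (q(x)/x^2) y = 0:
  p(x) = 7/2,  q(x) = 2x^2 - x + 3/2.
Indicial equation: r(r-1) + (7/2) r + (3/2) = 0 -> roots r_1 = -1, r_2 = -3/2.
Take r = r_1 = -1. Let y(x) = x^r sum_{n>=0} a_n x^n with a_0 = 1.
Substitute y = x^r sum a_n x^n and match x^{r+n}. The recurrence is
  D(n) a_n - 1 a_{n-1} + 2 a_{n-2} = 0,  where D(n) = (r+n)(r+n-1) + (7/2)(r+n) + (3/2).
  a_n = [1 a_{n-1} - 2 a_{n-2}] / D(n).
Since the indicial polynomial factors as (r - r_1)(r - r_2), D(n) = (r_1 + n - r_1)(r_1 + n - r_2) = n(n + 1/2).
Evaluating step by step (a_0 = 1):
  n = 1: D(1) = 1(1 + 1/2) = 3/2; numerator = 1(1) = 1; a_1 = (1)/(3/2) = 2/3
  n = 2: D(2) = 2(2 + 1/2) = 5; numerator = 1(2/3) - 2(1) = -4/3; a_2 = (-4/3)/(5) = -4/15
  n = 3: D(3) = 3(3 + 1/2) = 21/2; numerator = 1(-4/15) - 2(2/3) = -8/5; a_3 = (-8/5)/(21/2) = -16/105
  n = 4: D(4) = 4(4 + 1/2) = 18; numerator = 1(-16/105) - 2(-4/15) = 8/21; a_4 = (8/21)/(18) = 4/189

r = -1; a_0 = 1; a_1 = 2/3; a_2 = -4/15; a_3 = -16/105; a_4 = 4/189


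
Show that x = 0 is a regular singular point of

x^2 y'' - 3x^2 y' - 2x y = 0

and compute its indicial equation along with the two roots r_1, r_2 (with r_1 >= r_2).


Divide by x^2 to reach normal form y'' + P_1(x) y' + P_2(x) y = 0 with P_1(x) = -3 and P_2(x) = -2/x.
x = 0 is a singular point because the y-coefficient -2/x has a pole at x = 0.
It is a regular singular point because x P_1(x) = p(x) = -3x and x^2 P_2(x) = q(x) = -2x are polynomials, hence analytic at x = 0.
p(0) = 0,  q(0) = 0.
Indicial equation: r(r-1) + p(0) r + q(0) = 0, i.e. r^2 + (p(0) - 1) r + q(0) = 0, i.e. r^2 - 1 r = 0.
Discriminant: (-1)^2 - 4(0) = 1, so r = (1 ± 1)/2.
Solving: r_1 = 1, r_2 = 0.

indicial: r^2 - 1 r = 0; roots r_1 = 1, r_2 = 0


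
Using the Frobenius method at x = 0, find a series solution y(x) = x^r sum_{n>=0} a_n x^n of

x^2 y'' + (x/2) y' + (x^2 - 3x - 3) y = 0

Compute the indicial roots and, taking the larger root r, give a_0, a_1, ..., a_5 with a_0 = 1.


Write in Frobenius form y'' + (p(x)/x) y' + (q(x)/x^2) y = 0:
  p(x) = 1/2,  q(x) = x^2 - 3x - 3.
Indicial equation: r(r-1) + (1/2) r + (-3) = 0 -> roots r_1 = 2, r_2 = -3/2.
Take r = r_1 = 2. Let y(x) = x^r sum_{n>=0} a_n x^n with a_0 = 1.
Substitute y = x^r sum a_n x^n and match x^{r+n}. The recurrence is
  D(n) a_n - 3 a_{n-1} + 1 a_{n-2} = 0,  where D(n) = (r+n)(r+n-1) + (1/2)(r+n) + (-3).
  a_n = [3 a_{n-1} - 1 a_{n-2}] / D(n).
Since the indicial polynomial factors as (r - r_1)(r - r_2), D(n) = (r_1 + n - r_1)(r_1 + n - r_2) = n(n + 7/2).
Evaluating step by step (a_0 = 1):
  n = 1: D(1) = 1(1 + 7/2) = 9/2; numerator = 3(1) = 3; a_1 = (3)/(9/2) = 2/3
  n = 2: D(2) = 2(2 + 7/2) = 11; numerator = 3(2/3) - 1(1) = 1; a_2 = (1)/(11) = 1/11
  n = 3: D(3) = 3(3 + 7/2) = 39/2; numerator = 3(1/11) - 1(2/3) = -13/33; a_3 = (-13/33)/(39/2) = -2/99
  n = 4: D(4) = 4(4 + 7/2) = 30; numerator = 3(-2/99) - 1(1/11) = -5/33; a_4 = (-5/33)/(30) = -1/198
  n = 5: D(5) = 5(5 + 7/2) = 85/2; numerator = 3(-1/198) - 1(-2/99) = 1/198; a_5 = (1/198)/(85/2) = 1/8415

r = 2; a_0 = 1; a_1 = 2/3; a_2 = 1/11; a_3 = -2/99; a_4 = -1/198; a_5 = 1/8415


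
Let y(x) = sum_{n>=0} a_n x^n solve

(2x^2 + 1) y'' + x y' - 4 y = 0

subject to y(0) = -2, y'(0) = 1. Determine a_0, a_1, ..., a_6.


Ansatz: y(x) = sum_{n>=0} a_n x^n, so y'(x) = sum_{n>=1} n a_n x^(n-1) and y''(x) = sum_{n>=2} n(n-1) a_n x^(n-2).
Substitute into P(x) y'' + Q(x) y' + R(x) y = 0 with P(x) = 2x^2 + 1, Q(x) = x, R(x) = -4, and match powers of x.
Initial conditions: a_0 = -2, a_1 = 1.
Setting the coefficient of each power of x to zero and solving order by order (substituting the coefficients already found):
  x^0: 2 a_2 - 4 a_0 = 0  ->  2 a_2 = 4 a_0 = -8  ->  a_2 = -4
  x^1: 6 a_3 - 3 a_1 = 0  ->  6 a_3 = 3 a_1 = 3  ->  a_3 = 1/2
  x^2: 12 a_4 + 2 a_2 = 0  ->  12 a_4 = -2 a_2 = 8  ->  a_4 = 2/3
  x^3: 20 a_5 + 11 a_3 = 0  ->  20 a_5 = -11 a_3 = -11/2  ->  a_5 = -11/40
  x^4: 30 a_6 + 24 a_4 = 0  ->  30 a_6 = -24 a_4 = -16  ->  a_6 = -8/15
Truncated series: y(x) = -2 + x - 4 x^2 + (1/2) x^3 + (2/3) x^4 - (11/40) x^5 - (8/15) x^6 + O(x^7).

a_0 = -2; a_1 = 1; a_2 = -4; a_3 = 1/2; a_4 = 2/3; a_5 = -11/40; a_6 = -8/15


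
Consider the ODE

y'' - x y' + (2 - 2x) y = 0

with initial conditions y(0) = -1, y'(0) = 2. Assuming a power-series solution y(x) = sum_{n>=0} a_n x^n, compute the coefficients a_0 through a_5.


Ansatz: y(x) = sum_{n>=0} a_n x^n, so y'(x) = sum_{n>=1} n a_n x^(n-1) and y''(x) = sum_{n>=2} n(n-1) a_n x^(n-2).
Substitute into P(x) y'' + Q(x) y' + R(x) y = 0 with P(x) = 1, Q(x) = -x, R(x) = 2 - 2x, and match powers of x.
Initial conditions: a_0 = -1, a_1 = 2.
Setting the coefficient of each power of x to zero and solving order by order (substituting the coefficients already found):
  x^0: 2 a_2 + 2 a_0 = 0  ->  2 a_2 = -2 a_0 = 2  ->  a_2 = 1
  x^1: 6 a_3 + a_1 - 2 a_0 = 0  ->  6 a_3 = -a_1 + 2 a_0 = -4  ->  a_3 = -2/3
  x^2: 12 a_4 - 2 a_1 = 0  ->  12 a_4 = 2 a_1 = 4  ->  a_4 = 1/3
  x^3: 20 a_5 - a_3 - 2 a_2 = 0  ->  20 a_5 = a_3 + 2 a_2 = 4/3  ->  a_5 = 1/15
Truncated series: y(x) = -1 + 2 x + x^2 - (2/3) x^3 + (1/3) x^4 + (1/15) x^5 + O(x^6).

a_0 = -1; a_1 = 2; a_2 = 1; a_3 = -2/3; a_4 = 1/3; a_5 = 1/15


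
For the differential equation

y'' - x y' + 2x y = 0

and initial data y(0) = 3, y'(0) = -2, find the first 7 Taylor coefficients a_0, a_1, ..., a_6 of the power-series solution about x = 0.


Ansatz: y(x) = sum_{n>=0} a_n x^n, so y'(x) = sum_{n>=1} n a_n x^(n-1) and y''(x) = sum_{n>=2} n(n-1) a_n x^(n-2).
Substitute into P(x) y'' + Q(x) y' + R(x) y = 0 with P(x) = 1, Q(x) = -x, R(x) = 2x, and match powers of x.
Initial conditions: a_0 = 3, a_1 = -2.
Setting the coefficient of each power of x to zero and solving order by order (substituting the coefficients already found):
  x^0: 2 a_2 = 0  ->  a_2 = 0
  x^1: 6 a_3 - a_1 + 2 a_0 = 0  ->  6 a_3 = a_1 - 2 a_0 = -8  ->  a_3 = -4/3
  x^2: 12 a_4 - 2 a_2 + 2 a_1 = 0  ->  12 a_4 = 2 a_2 - 2 a_1 = 4  ->  a_4 = 1/3
  x^3: 20 a_5 - 3 a_3 + 2 a_2 = 0  ->  20 a_5 = 3 a_3 - 2 a_2 = -4  ->  a_5 = -1/5
  x^4: 30 a_6 - 4 a_4 + 2 a_3 = 0  ->  30 a_6 = 4 a_4 - 2 a_3 = 4  ->  a_6 = 2/15
Truncated series: y(x) = 3 - 2 x - (4/3) x^3 + (1/3) x^4 - (1/5) x^5 + (2/15) x^6 + O(x^7).

a_0 = 3; a_1 = -2; a_2 = 0; a_3 = -4/3; a_4 = 1/3; a_5 = -1/5; a_6 = 2/15


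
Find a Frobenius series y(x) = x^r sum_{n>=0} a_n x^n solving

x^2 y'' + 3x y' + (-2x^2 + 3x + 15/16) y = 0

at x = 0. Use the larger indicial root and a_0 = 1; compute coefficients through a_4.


Write in Frobenius form y'' + (p(x)/x) y' + (q(x)/x^2) y = 0:
  p(x) = 3,  q(x) = -2x^2 + 3x + 15/16.
Indicial equation: r(r-1) + (3) r + (15/16) = 0 -> roots r_1 = -3/4, r_2 = -5/4.
Take r = r_1 = -3/4. Let y(x) = x^r sum_{n>=0} a_n x^n with a_0 = 1.
Substitute y = x^r sum a_n x^n and match x^{r+n}. The recurrence is
  D(n) a_n + 3 a_{n-1} - 2 a_{n-2} = 0,  where D(n) = (r+n)(r+n-1) + (3)(r+n) + (15/16).
  a_n = [-3 a_{n-1} + 2 a_{n-2}] / D(n).
Since the indicial polynomial factors as (r - r_1)(r - r_2), D(n) = (r_1 + n - r_1)(r_1 + n - r_2) = n(n + 1/2).
Evaluating step by step (a_0 = 1):
  n = 1: D(1) = 1(1 + 1/2) = 3/2; numerator = -3(1) = -3; a_1 = (-3)/(3/2) = -2
  n = 2: D(2) = 2(2 + 1/2) = 5; numerator = -3(-2) + 2(1) = 8; a_2 = (8)/(5) = 8/5
  n = 3: D(3) = 3(3 + 1/2) = 21/2; numerator = -3(8/5) + 2(-2) = -44/5; a_3 = (-44/5)/(21/2) = -88/105
  n = 4: D(4) = 4(4 + 1/2) = 18; numerator = -3(-88/105) + 2(8/5) = 40/7; a_4 = (40/7)/(18) = 20/63

r = -3/4; a_0 = 1; a_1 = -2; a_2 = 8/5; a_3 = -88/105; a_4 = 20/63


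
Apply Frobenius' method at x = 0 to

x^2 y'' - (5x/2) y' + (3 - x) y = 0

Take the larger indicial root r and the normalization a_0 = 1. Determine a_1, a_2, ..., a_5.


Write in Frobenius form y'' + (p(x)/x) y' + (q(x)/x^2) y = 0:
  p(x) = -5/2,  q(x) = 3 - x.
Indicial equation: r(r-1) + (-5/2) r + (3) = 0 -> roots r_1 = 2, r_2 = 3/2.
Take r = r_1 = 2. Let y(x) = x^r sum_{n>=0} a_n x^n with a_0 = 1.
Substitute y = x^r sum a_n x^n and match x^{r+n}. The recurrence is
  D(n) a_n - 1 a_{n-1} = 0,  where D(n) = (r+n)(r+n-1) + (-5/2)(r+n) + (3).
  a_n = 1 / D(n) * a_{n-1}.
Since the indicial polynomial factors as (r - r_1)(r - r_2), D(n) = (r_1 + n - r_1)(r_1 + n - r_2) = n(n + 1/2).
Evaluating step by step (a_0 = 1):
  n = 1: D(1) = 1(1 + 1/2) = 3/2; numerator = 1(1) = 1; a_1 = (1)/(3/2) = 2/3
  n = 2: D(2) = 2(2 + 1/2) = 5; numerator = 1(2/3) = 2/3; a_2 = (2/3)/(5) = 2/15
  n = 3: D(3) = 3(3 + 1/2) = 21/2; numerator = 1(2/15) = 2/15; a_3 = (2/15)/(21/2) = 4/315
  n = 4: D(4) = 4(4 + 1/2) = 18; numerator = 1(4/315) = 4/315; a_4 = (4/315)/(18) = 2/2835
  n = 5: D(5) = 5(5 + 1/2) = 55/2; numerator = 1(2/2835) = 2/2835; a_5 = (2/2835)/(55/2) = 4/155925

r = 2; a_0 = 1; a_1 = 2/3; a_2 = 2/15; a_3 = 4/315; a_4 = 2/2835; a_5 = 4/155925


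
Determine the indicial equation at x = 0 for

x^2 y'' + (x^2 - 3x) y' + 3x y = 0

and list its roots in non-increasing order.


Divide by x^2 to reach normal form y'' + P_1(x) y' + P_2(x) y = 0 with P_1(x) = 1 - 3/x and P_2(x) = 3/x.
x = 0 is a singular point because the y'-coefficient 1 - 3/x has a pole at x = 0 and the y-coefficient 3/x has a pole at x = 0.
It is a regular singular point because x P_1(x) = p(x) = x - 3 and x^2 P_2(x) = q(x) = 3x are polynomials, hence analytic at x = 0.
p(0) = -3,  q(0) = 0.
Indicial equation: r(r-1) + p(0) r + q(0) = 0, i.e. r^2 + (p(0) - 1) r + q(0) = 0, i.e. r^2 - 4 r = 0.
Discriminant: (-4)^2 - 4(0) = 16, so r = (4 ± 4)/2.
Solving: r_1 = 4, r_2 = 0.

indicial: r^2 - 4 r = 0; roots r_1 = 4, r_2 = 0


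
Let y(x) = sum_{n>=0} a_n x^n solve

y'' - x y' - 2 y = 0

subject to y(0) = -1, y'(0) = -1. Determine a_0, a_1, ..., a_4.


Ansatz: y(x) = sum_{n>=0} a_n x^n, so y'(x) = sum_{n>=1} n a_n x^(n-1) and y''(x) = sum_{n>=2} n(n-1) a_n x^(n-2).
Substitute into P(x) y'' + Q(x) y' + R(x) y = 0 with P(x) = 1, Q(x) = -x, R(x) = -2, and match powers of x.
Initial conditions: a_0 = -1, a_1 = -1.
Setting the coefficient of each power of x to zero and solving order by order (substituting the coefficients already found):
  x^0: 2 a_2 - 2 a_0 = 0  ->  2 a_2 = 2 a_0 = -2  ->  a_2 = -1
  x^1: 6 a_3 - 3 a_1 = 0  ->  6 a_3 = 3 a_1 = -3  ->  a_3 = -1/2
  x^2: 12 a_4 - 4 a_2 = 0  ->  12 a_4 = 4 a_2 = -4  ->  a_4 = -1/3
Truncated series: y(x) = -1 - x - x^2 - (1/2) x^3 - (1/3) x^4 + O(x^5).

a_0 = -1; a_1 = -1; a_2 = -1; a_3 = -1/2; a_4 = -1/3


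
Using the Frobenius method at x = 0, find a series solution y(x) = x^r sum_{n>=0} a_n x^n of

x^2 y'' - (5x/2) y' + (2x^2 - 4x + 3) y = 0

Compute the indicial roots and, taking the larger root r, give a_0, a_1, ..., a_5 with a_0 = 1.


Write in Frobenius form y'' + (p(x)/x) y' + (q(x)/x^2) y = 0:
  p(x) = -5/2,  q(x) = 2x^2 - 4x + 3.
Indicial equation: r(r-1) + (-5/2) r + (3) = 0 -> roots r_1 = 2, r_2 = 3/2.
Take r = r_1 = 2. Let y(x) = x^r sum_{n>=0} a_n x^n with a_0 = 1.
Substitute y = x^r sum a_n x^n and match x^{r+n}. The recurrence is
  D(n) a_n - 4 a_{n-1} + 2 a_{n-2} = 0,  where D(n) = (r+n)(r+n-1) + (-5/2)(r+n) + (3).
  a_n = [4 a_{n-1} - 2 a_{n-2}] / D(n).
Since the indicial polynomial factors as (r - r_1)(r - r_2), D(n) = (r_1 + n - r_1)(r_1 + n - r_2) = n(n + 1/2).
Evaluating step by step (a_0 = 1):
  n = 1: D(1) = 1(1 + 1/2) = 3/2; numerator = 4(1) = 4; a_1 = (4)/(3/2) = 8/3
  n = 2: D(2) = 2(2 + 1/2) = 5; numerator = 4(8/3) - 2(1) = 26/3; a_2 = (26/3)/(5) = 26/15
  n = 3: D(3) = 3(3 + 1/2) = 21/2; numerator = 4(26/15) - 2(8/3) = 8/5; a_3 = (8/5)/(21/2) = 16/105
  n = 4: D(4) = 4(4 + 1/2) = 18; numerator = 4(16/105) - 2(26/15) = -20/7; a_4 = (-20/7)/(18) = -10/63
  n = 5: D(5) = 5(5 + 1/2) = 55/2; numerator = 4(-10/63) - 2(16/105) = -296/315; a_5 = (-296/315)/(55/2) = -592/17325

r = 2; a_0 = 1; a_1 = 8/3; a_2 = 26/15; a_3 = 16/105; a_4 = -10/63; a_5 = -592/17325


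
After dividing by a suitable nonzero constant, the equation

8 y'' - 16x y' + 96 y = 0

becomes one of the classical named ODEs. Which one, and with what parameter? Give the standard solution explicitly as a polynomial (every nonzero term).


All three coefficients share the factor 8; dividing through by 8 gives  y'' - 2x y' + 12 y = 0.
This matches the Hermite equation y'' - 2x y' + 2n y = 0 with 2n = 12, so n = 6; the polynomial solution is H_6(x).
With y = sum_k a_k x^k, matching x^k gives (k+2)(k+1) a_{k+2} = 2(k - n) a_k = 2(k - 6) a_k. The right side vanishes at k = 6, so the series with the parity of 6 terminates at degree 6.
Standard normalization: leading coefficient of H_n is 2^n, so a_6 = 2^6 = 64. Work downward with a_k = (k+1)(k+2) a_{k+2} / (2(k - n)):
  a_4 = (5)(6)(64) / (2(4 - 6)) = 1920/(-4) = -480
  a_2 = (3)(4)(-480) / (2(2 - 6)) = -5760/(-8) = 720
  a_0 = (1)(2)(720) / (2(0 - 6)) = 1440/(-12) = -120
Hence H_6(x) = 64 x^6 - 480 x^4 + 720 x^2 - 120.

H_6(x); series = 64 x^6 - 480 x^4 + 720 x^2 - 120


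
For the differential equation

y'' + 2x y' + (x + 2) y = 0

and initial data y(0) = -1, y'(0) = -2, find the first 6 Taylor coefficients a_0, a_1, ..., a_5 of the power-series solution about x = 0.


Ansatz: y(x) = sum_{n>=0} a_n x^n, so y'(x) = sum_{n>=1} n a_n x^(n-1) and y''(x) = sum_{n>=2} n(n-1) a_n x^(n-2).
Substitute into P(x) y'' + Q(x) y' + R(x) y = 0 with P(x) = 1, Q(x) = 2x, R(x) = x + 2, and match powers of x.
Initial conditions: a_0 = -1, a_1 = -2.
Setting the coefficient of each power of x to zero and solving order by order (substituting the coefficients already found):
  x^0: 2 a_2 + 2 a_0 = 0  ->  2 a_2 = -2 a_0 = 2  ->  a_2 = 1
  x^1: 6 a_3 + 4 a_1 + a_0 = 0  ->  6 a_3 = -4 a_1 - a_0 = 9  ->  a_3 = 3/2
  x^2: 12 a_4 + 6 a_2 + a_1 = 0  ->  12 a_4 = -6 a_2 - a_1 = -4  ->  a_4 = -1/3
  x^3: 20 a_5 + 8 a_3 + a_2 = 0  ->  20 a_5 = -8 a_3 - a_2 = -13  ->  a_5 = -13/20
Truncated series: y(x) = -1 - 2 x + x^2 + (3/2) x^3 - (1/3) x^4 - (13/20) x^5 + O(x^6).

a_0 = -1; a_1 = -2; a_2 = 1; a_3 = 3/2; a_4 = -1/3; a_5 = -13/20


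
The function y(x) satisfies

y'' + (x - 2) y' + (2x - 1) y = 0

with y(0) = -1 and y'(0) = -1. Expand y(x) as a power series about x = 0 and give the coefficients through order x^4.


Ansatz: y(x) = sum_{n>=0} a_n x^n, so y'(x) = sum_{n>=1} n a_n x^(n-1) and y''(x) = sum_{n>=2} n(n-1) a_n x^(n-2).
Substitute into P(x) y'' + Q(x) y' + R(x) y = 0 with P(x) = 1, Q(x) = x - 2, R(x) = 2x - 1, and match powers of x.
Initial conditions: a_0 = -1, a_1 = -1.
Setting the coefficient of each power of x to zero and solving order by order (substituting the coefficients already found):
  x^0: 2 a_2 - 2 a_1 - a_0 = 0  ->  2 a_2 = 2 a_1 + a_0 = -3  ->  a_2 = -3/2
  x^1: 6 a_3 - 4 a_2 + 2 a_0 = 0  ->  6 a_3 = 4 a_2 - 2 a_0 = -4  ->  a_3 = -2/3
  x^2: 12 a_4 - 6 a_3 + a_2 + 2 a_1 = 0  ->  12 a_4 = 6 a_3 - a_2 - 2 a_1 = -1/2  ->  a_4 = -1/24
Truncated series: y(x) = -1 - x - (3/2) x^2 - (2/3) x^3 - (1/24) x^4 + O(x^5).

a_0 = -1; a_1 = -1; a_2 = -3/2; a_3 = -2/3; a_4 = -1/24


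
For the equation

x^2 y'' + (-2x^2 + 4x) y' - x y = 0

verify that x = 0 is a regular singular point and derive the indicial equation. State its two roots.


Divide by x^2 to reach normal form y'' + P_1(x) y' + P_2(x) y = 0 with P_1(x) = -2 + 4/x and P_2(x) = -1/x.
x = 0 is a singular point because the y'-coefficient -2 + 4/x has a pole at x = 0 and the y-coefficient -1/x has a pole at x = 0.
It is a regular singular point because x P_1(x) = p(x) = 4 - 2x and x^2 P_2(x) = q(x) = -x are polynomials, hence analytic at x = 0.
p(0) = 4,  q(0) = 0.
Indicial equation: r(r-1) + p(0) r + q(0) = 0, i.e. r^2 + (p(0) - 1) r + q(0) = 0, i.e. r^2 + 3 r = 0.
Discriminant: (3)^2 - 4(0) = 9, so r = (-3 ± 3)/2.
Solving: r_1 = 0, r_2 = -3.

indicial: r^2 + 3 r = 0; roots r_1 = 0, r_2 = -3


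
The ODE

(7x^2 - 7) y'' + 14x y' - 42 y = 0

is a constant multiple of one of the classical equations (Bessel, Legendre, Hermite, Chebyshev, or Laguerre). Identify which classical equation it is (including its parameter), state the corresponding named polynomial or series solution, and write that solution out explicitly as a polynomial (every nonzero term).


All three coefficients share the factor -7; dividing through by -7 gives  (1 - x^2) y'' - 2x y' + 6 y = 0.
This matches the Legendre equation (1 - x^2) y'' - 2x y' + n(n+1) y = 0 (note the -2x y' term) with n(n+1) = 6, so n = 2; the polynomial solution is P_2(x).
With y = sum_k a_k x^k, matching x^k gives (k+2)(k+1) a_{k+2} = [k(k+1) - n(n+1)] a_k = (k - 2)(k + 3) a_k. The right side vanishes at k = 2, so the series with the parity of 2 terminates at degree 2.
Standard normalization (P_n(1) = 1): leading coefficient (2n)!/(2^n (n!)^2) = 24/(4*4) = 3/2, so a_2 = 3/2. Work downward with a_k = (k+1)(k+2) a_{k+2} / ((k - 2)(k + 3)):
  a_0 = (1)(2)(3/2) / ((0 - 2)(0 + 3)) = 3/(-6) = -1/2
Hence P_2(x) = 3 x^2/2 - 1/2.

P_2(x); series = 3 x^2/2 - 1/2


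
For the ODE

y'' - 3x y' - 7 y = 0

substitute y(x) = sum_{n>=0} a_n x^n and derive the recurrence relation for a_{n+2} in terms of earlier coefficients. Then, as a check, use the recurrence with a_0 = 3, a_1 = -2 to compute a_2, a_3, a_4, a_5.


Substitute y = sum_n a_n x^n.
y''(x) has coefficient (n+2)(n+1) a_{n+2} at x^n;
-3 x y'(x) has coefficient -3 n a_n at x^n (shift);
-7 y(x) has coefficient -7 a_n at x^n.
Matching x^n: (n+2)(n+1) a_{n+2} + (-3n - 7) a_n = 0.
Thus a_{n+2} = (3n + 7) / ((n+1)(n+2)) * a_n.

Check with a_0 = 3, a_1 = -2 (apply the recurrence for n = 0, 1, 2, 3): a_0 = 3, a_1 = -2, a_2 = 21/2, a_3 = -10/3, a_4 = 91/8, a_5 = -8/3.

a_(n+2) = (3n + 7) / ((n+1)(n+2)) * a_n; check: a_0 = 3, a_1 = -2, a_2 = 21/2, a_3 = -10/3, a_4 = 91/8, a_5 = -8/3


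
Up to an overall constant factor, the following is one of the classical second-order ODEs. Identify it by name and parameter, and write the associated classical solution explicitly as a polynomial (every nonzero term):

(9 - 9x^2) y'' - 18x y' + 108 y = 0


All three coefficients share the factor 9; dividing through by 9 gives  (1 - x^2) y'' - 2x y' + 12 y = 0.
This matches the Legendre equation (1 - x^2) y'' - 2x y' + n(n+1) y = 0 (note the -2x y' term) with n(n+1) = 12, so n = 3; the polynomial solution is P_3(x).
With y = sum_k a_k x^k, matching x^k gives (k+2)(k+1) a_{k+2} = [k(k+1) - n(n+1)] a_k = (k - 3)(k + 4) a_k. The right side vanishes at k = 3, so the series with the parity of 3 terminates at degree 3.
Standard normalization (P_n(1) = 1): leading coefficient (2n)!/(2^n (n!)^2) = 720/(8*36) = 5/2, so a_3 = 5/2. Work downward with a_k = (k+1)(k+2) a_{k+2} / ((k - 3)(k + 4)):
  a_1 = (2)(3)(5/2) / ((1 - 3)(1 + 4)) = 15/(-10) = -3/2
Hence P_3(x) = 5 x^3/2 - 3 x/2.

P_3(x); series = 5 x^3/2 - 3 x/2


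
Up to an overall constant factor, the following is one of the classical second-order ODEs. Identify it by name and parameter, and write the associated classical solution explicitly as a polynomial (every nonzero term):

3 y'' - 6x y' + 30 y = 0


All three coefficients share the factor 3; dividing through by 3 gives  y'' - 2x y' + 10 y = 0.
This matches the Hermite equation y'' - 2x y' + 2n y = 0 with 2n = 10, so n = 5; the polynomial solution is H_5(x).
With y = sum_k a_k x^k, matching x^k gives (k+2)(k+1) a_{k+2} = 2(k - n) a_k = 2(k - 5) a_k. The right side vanishes at k = 5, so the series with the parity of 5 terminates at degree 5.
Standard normalization: leading coefficient of H_n is 2^n, so a_5 = 2^5 = 32. Work downward with a_k = (k+1)(k+2) a_{k+2} / (2(k - n)):
  a_3 = (4)(5)(32) / (2(3 - 5)) = 640/(-4) = -160
  a_1 = (2)(3)(-160) / (2(1 - 5)) = -960/(-8) = 120
Hence H_5(x) = 32 x^5 - 160 x^3 + 120 x.

H_5(x); series = 32 x^5 - 160 x^3 + 120 x


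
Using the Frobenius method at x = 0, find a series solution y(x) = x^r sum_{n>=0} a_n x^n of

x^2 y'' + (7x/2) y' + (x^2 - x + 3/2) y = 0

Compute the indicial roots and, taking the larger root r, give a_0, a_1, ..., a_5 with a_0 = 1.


Write in Frobenius form y'' + (p(x)/x) y' + (q(x)/x^2) y = 0:
  p(x) = 7/2,  q(x) = x^2 - x + 3/2.
Indicial equation: r(r-1) + (7/2) r + (3/2) = 0 -> roots r_1 = -1, r_2 = -3/2.
Take r = r_1 = -1. Let y(x) = x^r sum_{n>=0} a_n x^n with a_0 = 1.
Substitute y = x^r sum a_n x^n and match x^{r+n}. The recurrence is
  D(n) a_n - 1 a_{n-1} + 1 a_{n-2} = 0,  where D(n) = (r+n)(r+n-1) + (7/2)(r+n) + (3/2).
  a_n = [1 a_{n-1} - 1 a_{n-2}] / D(n).
Since the indicial polynomial factors as (r - r_1)(r - r_2), D(n) = (r_1 + n - r_1)(r_1 + n - r_2) = n(n + 1/2).
Evaluating step by step (a_0 = 1):
  n = 1: D(1) = 1(1 + 1/2) = 3/2; numerator = 1(1) = 1; a_1 = (1)/(3/2) = 2/3
  n = 2: D(2) = 2(2 + 1/2) = 5; numerator = 1(2/3) - 1(1) = -1/3; a_2 = (-1/3)/(5) = -1/15
  n = 3: D(3) = 3(3 + 1/2) = 21/2; numerator = 1(-1/15) - 1(2/3) = -11/15; a_3 = (-11/15)/(21/2) = -22/315
  n = 4: D(4) = 4(4 + 1/2) = 18; numerator = 1(-22/315) - 1(-1/15) = -1/315; a_4 = (-1/315)/(18) = -1/5670
  n = 5: D(5) = 5(5 + 1/2) = 55/2; numerator = 1(-1/5670) - 1(-22/315) = 79/1134; a_5 = (79/1134)/(55/2) = 79/31185

r = -1; a_0 = 1; a_1 = 2/3; a_2 = -1/15; a_3 = -22/315; a_4 = -1/5670; a_5 = 79/31185


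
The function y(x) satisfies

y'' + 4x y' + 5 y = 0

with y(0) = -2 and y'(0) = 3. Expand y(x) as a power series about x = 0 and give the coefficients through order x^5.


Ansatz: y(x) = sum_{n>=0} a_n x^n, so y'(x) = sum_{n>=1} n a_n x^(n-1) and y''(x) = sum_{n>=2} n(n-1) a_n x^(n-2).
Substitute into P(x) y'' + Q(x) y' + R(x) y = 0 with P(x) = 1, Q(x) = 4x, R(x) = 5, and match powers of x.
Initial conditions: a_0 = -2, a_1 = 3.
Setting the coefficient of each power of x to zero and solving order by order (substituting the coefficients already found):
  x^0: 2 a_2 + 5 a_0 = 0  ->  2 a_2 = -5 a_0 = 10  ->  a_2 = 5
  x^1: 6 a_3 + 9 a_1 = 0  ->  6 a_3 = -9 a_1 = -27  ->  a_3 = -9/2
  x^2: 12 a_4 + 13 a_2 = 0  ->  12 a_4 = -13 a_2 = -65  ->  a_4 = -65/12
  x^3: 20 a_5 + 17 a_3 = 0  ->  20 a_5 = -17 a_3 = 153/2  ->  a_5 = 153/40
Truncated series: y(x) = -2 + 3 x + 5 x^2 - (9/2) x^3 - (65/12) x^4 + (153/40) x^5 + O(x^6).

a_0 = -2; a_1 = 3; a_2 = 5; a_3 = -9/2; a_4 = -65/12; a_5 = 153/40


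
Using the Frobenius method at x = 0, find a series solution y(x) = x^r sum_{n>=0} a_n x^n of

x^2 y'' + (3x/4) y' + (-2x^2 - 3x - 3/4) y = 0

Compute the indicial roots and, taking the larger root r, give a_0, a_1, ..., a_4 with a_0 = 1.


Write in Frobenius form y'' + (p(x)/x) y' + (q(x)/x^2) y = 0:
  p(x) = 3/4,  q(x) = -2x^2 - 3x - 3/4.
Indicial equation: r(r-1) + (3/4) r + (-3/4) = 0 -> roots r_1 = 1, r_2 = -3/4.
Take r = r_1 = 1. Let y(x) = x^r sum_{n>=0} a_n x^n with a_0 = 1.
Substitute y = x^r sum a_n x^n and match x^{r+n}. The recurrence is
  D(n) a_n - 3 a_{n-1} - 2 a_{n-2} = 0,  where D(n) = (r+n)(r+n-1) + (3/4)(r+n) + (-3/4).
  a_n = [3 a_{n-1} + 2 a_{n-2}] / D(n).
Since the indicial polynomial factors as (r - r_1)(r - r_2), D(n) = (r_1 + n - r_1)(r_1 + n - r_2) = n(n + 7/4).
Evaluating step by step (a_0 = 1):
  n = 1: D(1) = 1(1 + 7/4) = 11/4; numerator = 3(1) = 3; a_1 = (3)/(11/4) = 12/11
  n = 2: D(2) = 2(2 + 7/4) = 15/2; numerator = 3(12/11) + 2(1) = 58/11; a_2 = (58/11)/(15/2) = 116/165
  n = 3: D(3) = 3(3 + 7/4) = 57/4; numerator = 3(116/165) + 2(12/11) = 236/55; a_3 = (236/55)/(57/4) = 944/3135
  n = 4: D(4) = 4(4 + 7/4) = 23; numerator = 3(944/3135) + 2(116/165) = 1448/627; a_4 = (1448/627)/(23) = 1448/14421

r = 1; a_0 = 1; a_1 = 12/11; a_2 = 116/165; a_3 = 944/3135; a_4 = 1448/14421


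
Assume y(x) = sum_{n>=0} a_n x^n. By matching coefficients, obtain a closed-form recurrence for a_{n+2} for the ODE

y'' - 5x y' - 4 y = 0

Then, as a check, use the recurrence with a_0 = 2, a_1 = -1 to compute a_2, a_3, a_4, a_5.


Substitute y = sum_n a_n x^n.
y''(x) has coefficient (n+2)(n+1) a_{n+2} at x^n;
-5 x y'(x) has coefficient -5 n a_n at x^n (shift);
-4 y(x) has coefficient -4 a_n at x^n.
Matching x^n: (n+2)(n+1) a_{n+2} + (-5n - 4) a_n = 0.
Thus a_{n+2} = (5n + 4) / ((n+1)(n+2)) * a_n.

Check with a_0 = 2, a_1 = -1 (apply the recurrence for n = 0, 1, 2, 3): a_0 = 2, a_1 = -1, a_2 = 4, a_3 = -3/2, a_4 = 14/3, a_5 = -57/40.

a_(n+2) = (5n + 4) / ((n+1)(n+2)) * a_n; check: a_0 = 2, a_1 = -1, a_2 = 4, a_3 = -3/2, a_4 = 14/3, a_5 = -57/40
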